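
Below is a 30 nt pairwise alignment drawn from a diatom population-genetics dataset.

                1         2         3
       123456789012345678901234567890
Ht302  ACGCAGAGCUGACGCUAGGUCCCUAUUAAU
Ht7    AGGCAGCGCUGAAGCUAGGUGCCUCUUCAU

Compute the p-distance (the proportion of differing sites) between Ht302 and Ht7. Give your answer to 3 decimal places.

Differing sites — 2:C/G; 7:A/C; 13:C/A; 21:C/G; 25:A/C; 28:A/C.
There are 6 differences over 30 sites, so p = 6/30 = 0.200.

0.200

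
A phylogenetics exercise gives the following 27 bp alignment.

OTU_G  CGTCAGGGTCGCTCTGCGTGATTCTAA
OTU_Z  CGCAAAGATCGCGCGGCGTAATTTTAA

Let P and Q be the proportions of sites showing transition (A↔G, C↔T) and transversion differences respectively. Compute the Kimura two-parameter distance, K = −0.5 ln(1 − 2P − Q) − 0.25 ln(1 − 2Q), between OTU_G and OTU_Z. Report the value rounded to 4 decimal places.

0.3912

The sequences differ at positions 3 (T/C, transition), 4 (C/A, transversion), 6 (G/A, transition), 8 (G/A, transition), 13 (T/G, transversion), 15 (T/G, transversion), 20 (G/A, transition), 24 (C/T, transition).
Of the 8 differences, 5 transitions and 3 transversions over 27 sites: P = 5/27 = 0.185185, Q = 3/27 = 0.111111.
d = −0.5·ln(0.518519) − 0.25·ln(0.777778) = −0.5·(-0.656779) − 0.25·(-0.251314) = 0.3912.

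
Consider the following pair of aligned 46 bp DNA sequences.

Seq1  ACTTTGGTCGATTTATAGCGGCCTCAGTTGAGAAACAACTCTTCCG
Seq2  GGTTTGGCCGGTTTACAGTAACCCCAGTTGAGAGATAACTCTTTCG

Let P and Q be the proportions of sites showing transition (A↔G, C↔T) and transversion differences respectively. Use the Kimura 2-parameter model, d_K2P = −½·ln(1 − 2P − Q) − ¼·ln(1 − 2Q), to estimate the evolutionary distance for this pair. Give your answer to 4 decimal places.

0.3577

Differing sites — 1:A/G (Ti); 2:C/G (Tv); 8:T/C (Ti); 11:A/G (Ti); 16:T/C (Ti); 19:C/T (Ti); 20:G/A (Ti); 21:G/A (Ti); 24:T/C (Ti); 34:A/G (Ti); 36:C/T (Ti); 44:C/T (Ti).
Of the 12 differences, 11 transitions and 1 transversion over 46 sites: P = 11/46 = 0.239130, Q = 1/46 = 0.021739.
d = −0.5·ln(0.500001) − 0.25·ln(0.956522) = −0.5·(-0.693145) − 0.25·(-0.044451) = 0.3577.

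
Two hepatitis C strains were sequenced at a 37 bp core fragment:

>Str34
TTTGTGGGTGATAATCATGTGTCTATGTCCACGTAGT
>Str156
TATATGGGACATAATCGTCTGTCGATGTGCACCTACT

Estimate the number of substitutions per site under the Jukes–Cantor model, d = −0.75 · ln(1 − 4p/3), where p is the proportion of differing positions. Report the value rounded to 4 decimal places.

The sequences differ at positions 2 (T/A), 4 (G/A), 9 (T/A), 10 (G/C), 17 (A/G), 19 (G/C), 24 (T/G), 29 (C/G), 33 (G/C), 36 (G/C).
p = 10/37 = 0.270270.
d = −0.75 · ln(1 − (4/3)·0.270270) = −0.75 · ln(0.639640) = −0.75 · (-0.446850) = 0.3351.

0.3351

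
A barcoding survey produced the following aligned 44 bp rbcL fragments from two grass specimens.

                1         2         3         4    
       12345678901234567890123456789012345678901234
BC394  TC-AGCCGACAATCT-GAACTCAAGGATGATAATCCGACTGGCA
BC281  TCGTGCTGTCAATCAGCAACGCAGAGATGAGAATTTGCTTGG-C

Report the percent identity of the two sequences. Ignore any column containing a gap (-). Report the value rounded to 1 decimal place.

Excluding the 3 gap columns leaves 41 comparable sites.
Mismatches occur at site 4 (A→T), site 7 (C→T), site 9 (A→T), site 15 (T→A), site 17 (G→C), site 21 (T→G), site 24 (A→G), site 25 (G→A), site 31 (T→G), site 35 (C→T), site 36 (C→T), site 38 (A→C), site 39 (C→T), site 44 (A→C).
27 of the 41 comparable sites match, so the percent identity is 27/41 × 100 = 65.9%.

65.9%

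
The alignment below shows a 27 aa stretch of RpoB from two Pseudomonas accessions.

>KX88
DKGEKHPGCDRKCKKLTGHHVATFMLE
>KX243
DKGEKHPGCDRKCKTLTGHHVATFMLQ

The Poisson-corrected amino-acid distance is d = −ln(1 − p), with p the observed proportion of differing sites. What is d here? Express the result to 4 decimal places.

0.0770

The sequences differ at positions 15 (K/T), 27 (E/Q).
p = 2/27 = 0.074074.
d = −ln(1 − 0.074074) = −ln(0.925926) = 0.0770.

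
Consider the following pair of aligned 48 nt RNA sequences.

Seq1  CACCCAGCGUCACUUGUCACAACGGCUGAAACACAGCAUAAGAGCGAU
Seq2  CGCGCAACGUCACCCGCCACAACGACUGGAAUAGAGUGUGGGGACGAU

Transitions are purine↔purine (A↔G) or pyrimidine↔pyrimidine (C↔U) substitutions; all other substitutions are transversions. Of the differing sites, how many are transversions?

2

The sequences differ at positions 2 (A/G, transition), 4 (C/G, transversion), 7 (G/A, transition), 14 (U/C, transition), 15 (U/C, transition), 17 (U/C, transition), 25 (G/A, transition), 29 (A/G, transition), 32 (C/U, transition), 34 (C/G, transversion), 37 (C/U, transition), 38 (A/G, transition), 40 (A/G, transition), 41 (A/G, transition), 43 (A/G, transition), 44 (G/A, transition).
Of the 16 differences, 14 transitions and 2 transversions, so the answer is 2.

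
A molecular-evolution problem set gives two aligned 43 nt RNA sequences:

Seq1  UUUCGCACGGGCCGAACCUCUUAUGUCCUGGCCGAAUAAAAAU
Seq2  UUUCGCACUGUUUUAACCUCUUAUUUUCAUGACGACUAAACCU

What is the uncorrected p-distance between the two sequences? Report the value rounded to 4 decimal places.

Differing sites — 9:G/U; 11:G/U; 12:C/U; 13:C/U; 14:G/U; 25:G/U; 27:C/U; 29:U/A; 30:G/U; 32:C/A; 36:A/C; 41:A/C; 42:A/C.
There are 13 differences over 43 sites, so p = 13/43 = 0.3023.

0.3023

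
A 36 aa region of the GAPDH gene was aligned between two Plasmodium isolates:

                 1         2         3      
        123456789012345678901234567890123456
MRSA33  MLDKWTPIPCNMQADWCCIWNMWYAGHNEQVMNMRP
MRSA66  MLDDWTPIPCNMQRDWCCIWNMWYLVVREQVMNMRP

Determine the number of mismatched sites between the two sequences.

6

Mismatches occur at site 4 (K↔D), site 14 (A↔R), site 25 (A↔L), site 26 (G↔V), site 27 (H↔V), site 28 (N↔R).
That gives 6 mismatches out of 36 aligned sites, so the Hamming distance is 6.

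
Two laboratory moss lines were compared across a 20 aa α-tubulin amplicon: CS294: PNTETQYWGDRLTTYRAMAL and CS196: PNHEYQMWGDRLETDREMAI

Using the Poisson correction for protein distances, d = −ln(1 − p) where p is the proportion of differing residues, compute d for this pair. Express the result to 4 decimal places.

0.4308

The sequences differ at positions 3 (T/H), 5 (T/Y), 7 (Y/M), 13 (T/E), 15 (Y/D), 17 (A/E), 20 (L/I).
p = 7/20 = 0.350000.
d = −ln(1 − 0.350000) = −ln(0.650000) = 0.4308.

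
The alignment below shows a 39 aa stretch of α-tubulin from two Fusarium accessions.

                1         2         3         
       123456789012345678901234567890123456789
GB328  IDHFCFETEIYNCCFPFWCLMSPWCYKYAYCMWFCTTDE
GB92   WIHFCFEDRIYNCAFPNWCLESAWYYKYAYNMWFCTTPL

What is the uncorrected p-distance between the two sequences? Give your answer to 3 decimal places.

Differing sites — 1:I/W; 2:D/I; 8:T/D; 9:E/R; 14:C/A; 17:F/N; 21:M/E; 23:P/A; 25:C/Y; 31:C/N; 38:D/P; 39:E/L.
There are 12 differences over 39 sites, so p = 12/39 = 0.308.

0.308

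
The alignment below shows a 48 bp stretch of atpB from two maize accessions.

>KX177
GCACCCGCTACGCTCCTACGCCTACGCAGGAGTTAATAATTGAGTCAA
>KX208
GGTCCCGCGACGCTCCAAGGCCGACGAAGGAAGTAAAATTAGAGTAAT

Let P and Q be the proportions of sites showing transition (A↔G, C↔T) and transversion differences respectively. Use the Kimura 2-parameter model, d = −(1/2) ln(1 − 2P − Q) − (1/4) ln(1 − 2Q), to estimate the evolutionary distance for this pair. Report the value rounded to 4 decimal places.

Differing sites — 2:C/G (Tv); 3:A/T (Tv); 9:T/G (Tv); 17:T/A (Tv); 19:C/G (Tv); 23:T/G (Tv); 27:C/A (Tv); 32:G/A (Ti); 33:T/G (Tv); 37:T/A (Tv); 39:A/T (Tv); 41:T/A (Tv); 46:C/A (Tv); 48:A/T (Tv).
Of the 14 differences, 1 transition and 13 transversions over 48 sites: P = 1/48 = 0.020833, Q = 13/48 = 0.270833.
d = −0.5·ln(0.687501) − 0.25·ln(0.458334) = −0.5·(-0.374692) − 0.25·(-0.780157) = 0.3824.

0.3824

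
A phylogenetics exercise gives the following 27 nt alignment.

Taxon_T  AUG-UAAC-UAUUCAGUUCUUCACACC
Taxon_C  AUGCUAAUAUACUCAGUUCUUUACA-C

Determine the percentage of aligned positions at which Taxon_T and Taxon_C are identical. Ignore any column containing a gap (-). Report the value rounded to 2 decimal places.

Excluding the 3 gap columns leaves 24 comparable sites.
Mismatches occur at site 8 (C/U), site 12 (U/C), site 22 (C/U).
21 of the 24 comparable sites match, so the percent identity is 21/24 × 100 = 87.50%.

87.50%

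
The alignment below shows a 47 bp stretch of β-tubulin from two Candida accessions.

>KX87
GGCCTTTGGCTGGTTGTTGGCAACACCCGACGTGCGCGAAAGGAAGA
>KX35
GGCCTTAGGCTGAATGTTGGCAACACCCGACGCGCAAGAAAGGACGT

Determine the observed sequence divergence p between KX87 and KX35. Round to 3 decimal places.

Differing sites — 7:T/A; 13:G/A; 14:T/A; 33:T/C; 36:G/A; 37:C/A; 45:A/C; 47:A/T.
There are 8 differences over 47 sites, so p = 8/47 = 0.170.

0.170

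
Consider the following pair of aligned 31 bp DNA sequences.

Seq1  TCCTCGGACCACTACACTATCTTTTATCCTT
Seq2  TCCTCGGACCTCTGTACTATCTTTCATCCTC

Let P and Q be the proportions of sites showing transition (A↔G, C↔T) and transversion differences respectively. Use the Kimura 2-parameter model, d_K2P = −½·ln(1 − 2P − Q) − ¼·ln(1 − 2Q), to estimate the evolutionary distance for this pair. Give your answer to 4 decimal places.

0.1881

The sequences differ at positions 11 (A/T, transversion), 14 (A/G, transition), 15 (C/T, transition), 25 (T/C, transition), 31 (T/C, transition).
Of the 5 differences, 4 transitions and 1 transversion over 31 sites: P = 4/31 = 0.129032, Q = 1/31 = 0.032258.
d = −0.5·ln(0.709678) − 0.25·ln(0.935484) = −0.5·(-0.342944) − 0.25·(-0.066691) = 0.1881.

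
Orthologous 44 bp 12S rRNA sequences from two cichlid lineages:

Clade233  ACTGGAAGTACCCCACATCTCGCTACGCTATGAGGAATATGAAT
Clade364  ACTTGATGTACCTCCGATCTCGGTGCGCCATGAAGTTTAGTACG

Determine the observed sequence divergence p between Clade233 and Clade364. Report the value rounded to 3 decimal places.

Mismatches occur at site 4 (G/T), site 7 (A/T), site 13 (C/T), site 15 (A/C), site 16 (C/G), site 23 (C/G), site 25 (A/G), site 29 (T/C), site 34 (G/A), site 36 (A/T), site 37 (A/T), site 40 (T/G), site 41 (G/T), site 43 (A/C), site 44 (T/G).
There are 15 differences over 44 sites, so p = 15/44 = 0.341.

0.341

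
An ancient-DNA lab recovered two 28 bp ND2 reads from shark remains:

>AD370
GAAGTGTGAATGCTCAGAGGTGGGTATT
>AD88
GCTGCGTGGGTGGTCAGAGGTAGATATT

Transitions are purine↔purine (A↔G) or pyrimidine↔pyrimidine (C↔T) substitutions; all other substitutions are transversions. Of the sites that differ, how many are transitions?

5

Differing sites — 2:A/C (Tv); 3:A/T (Tv); 5:T/C (Ti); 9:A/G (Ti); 10:A/G (Ti); 13:C/G (Tv); 22:G/A (Ti); 24:G/A (Ti).
Of the 8 differences, 5 transitions and 3 transversions, so the answer is 5.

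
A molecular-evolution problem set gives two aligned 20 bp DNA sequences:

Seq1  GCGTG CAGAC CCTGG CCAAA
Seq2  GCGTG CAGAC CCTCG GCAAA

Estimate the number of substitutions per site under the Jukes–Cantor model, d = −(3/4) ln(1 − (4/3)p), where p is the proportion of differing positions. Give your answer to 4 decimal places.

The sequences differ at positions 14 (G/C), 16 (C/G).
p = 2/20 = 0.100000.
d = −0.75 · ln(1 − (4/3)·0.100000) = −0.75 · ln(0.866667) = −0.75 · (-0.143100) = 0.1073.

0.1073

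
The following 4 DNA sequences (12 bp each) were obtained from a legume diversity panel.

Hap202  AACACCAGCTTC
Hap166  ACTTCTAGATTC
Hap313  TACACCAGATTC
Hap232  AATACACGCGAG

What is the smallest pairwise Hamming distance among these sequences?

2

Pairwise Hamming distances:
  Hap202 vs Hap166: 5
  Hap202 vs Hap313: 2
  Hap202 vs Hap232: 6
  Hap166 vs Hap313: 5
  Hap166 vs Hap232: 8
  Hap313 vs Hap232: 8
The smallest is 2, between Hap202 and Hap313.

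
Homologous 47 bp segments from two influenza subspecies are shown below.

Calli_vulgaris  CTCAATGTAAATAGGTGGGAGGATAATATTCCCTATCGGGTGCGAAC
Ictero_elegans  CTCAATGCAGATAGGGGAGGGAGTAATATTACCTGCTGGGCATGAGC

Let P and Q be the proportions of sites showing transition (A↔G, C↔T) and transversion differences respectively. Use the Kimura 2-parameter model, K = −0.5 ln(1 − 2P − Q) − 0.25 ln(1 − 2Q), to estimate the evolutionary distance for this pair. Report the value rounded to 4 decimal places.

Differing sites — 8:T/C (Ti); 10:A/G (Ti); 16:T/G (Tv); 18:G/A (Ti); 20:A/G (Ti); 22:G/A (Ti); 23:A/G (Ti); 31:C/A (Tv); 35:A/G (Ti); 36:T/C (Ti); 37:C/T (Ti); 41:T/C (Ti); 42:G/A (Ti); 43:C/T (Ti); 46:A/G (Ti).
Of the 15 differences, 13 transitions and 2 transversions over 47 sites: P = 13/47 = 0.276596, Q = 2/47 = 0.042553.
d = −0.5·ln(0.404255) − 0.25·ln(0.914894) = −0.5·(-0.905709) − 0.25·(-0.088947) = 0.4751.

0.4751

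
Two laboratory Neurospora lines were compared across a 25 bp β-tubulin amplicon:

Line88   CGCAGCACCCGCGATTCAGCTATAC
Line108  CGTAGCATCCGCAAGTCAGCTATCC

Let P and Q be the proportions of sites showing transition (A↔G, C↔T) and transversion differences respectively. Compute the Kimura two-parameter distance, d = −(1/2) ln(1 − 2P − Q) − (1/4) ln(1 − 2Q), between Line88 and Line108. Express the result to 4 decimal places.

The sequences differ at positions 3 (C/T, transition), 8 (C/T, transition), 13 (G/A, transition), 15 (T/G, transversion), 24 (A/C, transversion).
Of the 5 differences, 3 transitions and 2 transversions over 25 sites: P = 3/25 = 0.120000, Q = 2/25 = 0.080000.
d = −0.5·ln(0.680000) − 0.25·ln(0.840000) = −0.5·(-0.385662) − 0.25·(-0.174353) = 0.2364.

0.2364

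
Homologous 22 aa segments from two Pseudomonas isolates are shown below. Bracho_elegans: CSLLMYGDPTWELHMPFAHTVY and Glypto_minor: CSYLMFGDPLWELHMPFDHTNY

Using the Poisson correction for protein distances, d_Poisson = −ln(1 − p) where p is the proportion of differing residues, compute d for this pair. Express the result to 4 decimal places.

0.2578

Differing sites — 3:L/Y; 6:Y/F; 10:T/L; 18:A/D; 21:V/N.
p = 5/22 = 0.227273.
d = −ln(1 − 0.227273) = −ln(0.772727) = 0.2578.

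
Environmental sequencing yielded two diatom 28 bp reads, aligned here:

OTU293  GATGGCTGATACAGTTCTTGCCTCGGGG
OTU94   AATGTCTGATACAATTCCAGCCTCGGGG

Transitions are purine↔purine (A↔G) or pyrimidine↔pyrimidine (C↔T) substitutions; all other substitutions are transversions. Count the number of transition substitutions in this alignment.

Mismatches occur at site 1 (G→A, transition), site 5 (G→T, transversion), site 14 (G→A, transition), site 18 (T→C, transition), site 19 (T→A, transversion).
Of the 5 differences, 3 transitions and 2 transversions, so the answer is 3.

3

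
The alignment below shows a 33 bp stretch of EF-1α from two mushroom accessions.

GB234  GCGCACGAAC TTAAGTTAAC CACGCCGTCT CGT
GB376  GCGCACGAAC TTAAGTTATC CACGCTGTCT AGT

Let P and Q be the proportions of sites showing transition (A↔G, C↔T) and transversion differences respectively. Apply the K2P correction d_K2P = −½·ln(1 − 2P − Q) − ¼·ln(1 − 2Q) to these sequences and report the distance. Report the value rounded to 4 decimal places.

Mismatches occur at site 19 (A↔T, transversion), site 26 (C↔T, transition), site 31 (C↔A, transversion).
Of the 3 differences, 1 transition and 2 transversions over 33 sites: P = 1/33 = 0.030303, Q = 2/33 = 0.060606.
d = −0.5·ln(0.878788) − 0.25·ln(0.878788) = −0.5·(-0.129212) − 0.25·(-0.129212) = 0.0969.

0.0969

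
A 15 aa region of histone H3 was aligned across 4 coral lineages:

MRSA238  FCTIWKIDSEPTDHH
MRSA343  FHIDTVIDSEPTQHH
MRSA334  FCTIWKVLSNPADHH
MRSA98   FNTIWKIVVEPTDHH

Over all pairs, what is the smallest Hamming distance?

Pairwise Hamming distances:
  MRSA238 vs MRSA343: 6
  MRSA238 vs MRSA334: 4
  MRSA238 vs MRSA98: 3
  MRSA343 vs MRSA334: 10
  MRSA343 vs MRSA98: 8
  MRSA334 vs MRSA98: 6
The smallest is 3, between MRSA238 and MRSA98.

3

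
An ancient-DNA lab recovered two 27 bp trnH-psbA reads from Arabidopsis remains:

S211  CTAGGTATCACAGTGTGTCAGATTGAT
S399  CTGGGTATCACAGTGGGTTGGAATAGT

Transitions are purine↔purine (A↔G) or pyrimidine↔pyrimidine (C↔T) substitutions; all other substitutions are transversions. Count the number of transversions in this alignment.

Differing sites — 3:A/G (Ti); 16:T/G (Tv); 19:C/T (Ti); 20:A/G (Ti); 23:T/A (Tv); 25:G/A (Ti); 26:A/G (Ti).
Of the 7 differences, 5 transitions and 2 transversions, so the answer is 2.

2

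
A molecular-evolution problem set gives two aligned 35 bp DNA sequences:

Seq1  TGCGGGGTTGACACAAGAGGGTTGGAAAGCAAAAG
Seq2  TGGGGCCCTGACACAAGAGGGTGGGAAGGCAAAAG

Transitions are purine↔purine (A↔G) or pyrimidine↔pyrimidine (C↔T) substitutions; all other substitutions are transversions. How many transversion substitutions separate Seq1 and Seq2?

4

The sequences differ at positions 3 (C/G, transversion), 6 (G/C, transversion), 7 (G/C, transversion), 8 (T/C, transition), 23 (T/G, transversion), 28 (A/G, transition).
Of the 6 differences, 2 transitions and 4 transversions, so the answer is 4.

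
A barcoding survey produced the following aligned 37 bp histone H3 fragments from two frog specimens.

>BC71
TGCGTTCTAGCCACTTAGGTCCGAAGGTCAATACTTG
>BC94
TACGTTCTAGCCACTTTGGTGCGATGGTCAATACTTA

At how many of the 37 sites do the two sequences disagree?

Mismatches occur at site 2 (G/A), site 17 (A/T), site 21 (C/G), site 25 (A/T), site 37 (G/A).
That gives 5 mismatches out of 37 aligned sites, so the Hamming distance is 5.

5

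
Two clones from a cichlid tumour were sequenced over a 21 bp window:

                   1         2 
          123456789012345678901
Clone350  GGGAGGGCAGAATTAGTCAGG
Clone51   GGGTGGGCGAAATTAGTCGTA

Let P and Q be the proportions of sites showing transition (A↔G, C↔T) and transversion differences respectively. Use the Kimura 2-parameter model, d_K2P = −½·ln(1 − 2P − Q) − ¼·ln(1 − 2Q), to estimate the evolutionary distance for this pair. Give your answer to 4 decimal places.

Mismatches occur at site 4 (A/T, transversion), site 9 (A/G, transition), site 10 (G/A, transition), site 19 (A/G, transition), site 20 (G/T, transversion), site 21 (G/A, transition).
Of the 6 differences, 4 transitions and 2 transversions over 21 sites: P = 4/21 = 0.190476, Q = 2/21 = 0.095238.
d = −0.5·ln(0.523810) − 0.25·ln(0.809524) = −0.5·(-0.646626) − 0.25·(-0.211309) = 0.3761.

0.3761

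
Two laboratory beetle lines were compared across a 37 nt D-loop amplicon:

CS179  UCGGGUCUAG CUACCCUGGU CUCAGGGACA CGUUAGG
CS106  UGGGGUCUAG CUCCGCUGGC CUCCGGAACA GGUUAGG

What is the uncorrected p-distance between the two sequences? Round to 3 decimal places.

0.189

Mismatches occur at site 2 (C↔G), site 13 (A↔C), site 15 (C↔G), site 20 (U↔C), site 24 (A↔C), site 27 (G↔A), site 31 (C↔G).
There are 7 differences over 37 sites, so p = 7/37 = 0.189.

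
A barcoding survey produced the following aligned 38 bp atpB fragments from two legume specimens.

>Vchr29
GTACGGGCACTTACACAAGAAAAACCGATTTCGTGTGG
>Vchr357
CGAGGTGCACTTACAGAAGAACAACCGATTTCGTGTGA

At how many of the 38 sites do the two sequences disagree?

Mismatches occur at site 1 (G→C), site 2 (T→G), site 4 (C→G), site 6 (G→T), site 16 (C→G), site 22 (A→C), site 38 (G→A).
That gives 7 mismatches out of 38 aligned sites, so the Hamming distance is 7.

7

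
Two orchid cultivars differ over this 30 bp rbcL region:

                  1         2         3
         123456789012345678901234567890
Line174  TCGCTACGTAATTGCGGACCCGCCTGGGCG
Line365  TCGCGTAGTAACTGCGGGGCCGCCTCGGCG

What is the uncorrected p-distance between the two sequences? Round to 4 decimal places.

0.2333

Differing sites — 5:T/G; 6:A/T; 7:C/A; 12:T/C; 18:A/G; 19:C/G; 26:G/C.
There are 7 differences over 30 sites, so p = 7/30 = 0.2333.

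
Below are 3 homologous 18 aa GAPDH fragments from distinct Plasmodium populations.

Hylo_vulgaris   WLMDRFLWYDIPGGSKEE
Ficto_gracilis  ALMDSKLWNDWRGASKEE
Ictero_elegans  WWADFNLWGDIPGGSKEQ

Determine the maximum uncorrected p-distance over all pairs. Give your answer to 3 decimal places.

Pairwise Hamming distances:
  Hylo_vulgaris vs Ficto_gracilis: 7
  Hylo_vulgaris vs Ictero_elegans: 6
  Ficto_gracilis vs Ictero_elegans: 10
The largest is 10 mismatches, between Ficto_gracilis and Ictero_elegans; p = 10/18 = 0.556.

0.556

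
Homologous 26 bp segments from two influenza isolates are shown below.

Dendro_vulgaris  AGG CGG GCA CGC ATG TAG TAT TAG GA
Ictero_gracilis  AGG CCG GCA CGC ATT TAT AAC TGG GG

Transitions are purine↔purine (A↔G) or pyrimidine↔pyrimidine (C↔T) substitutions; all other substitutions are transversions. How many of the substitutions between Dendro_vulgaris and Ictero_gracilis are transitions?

3

Mismatches occur at site 5 (G/C, transversion), site 15 (G/T, transversion), site 18 (G/T, transversion), site 19 (T/A, transversion), site 21 (T/C, transition), site 23 (A/G, transition), site 26 (A/G, transition).
Of the 7 differences, 3 transitions and 4 transversions, so the answer is 3.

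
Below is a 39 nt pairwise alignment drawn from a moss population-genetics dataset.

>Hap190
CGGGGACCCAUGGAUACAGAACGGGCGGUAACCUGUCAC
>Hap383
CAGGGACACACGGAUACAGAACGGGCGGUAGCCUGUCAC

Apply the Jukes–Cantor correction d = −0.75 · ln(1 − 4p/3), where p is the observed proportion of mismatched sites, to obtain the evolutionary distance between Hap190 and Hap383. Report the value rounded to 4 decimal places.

0.1103

Differing sites — 2:G/A; 8:C/A; 11:U/C; 31:A/G.
p = 4/39 = 0.102564.
d = −0.75 · ln(1 − (4/3)·0.102564) = −0.75 · ln(0.863248) = −0.75 · (-0.147053) = 0.1103.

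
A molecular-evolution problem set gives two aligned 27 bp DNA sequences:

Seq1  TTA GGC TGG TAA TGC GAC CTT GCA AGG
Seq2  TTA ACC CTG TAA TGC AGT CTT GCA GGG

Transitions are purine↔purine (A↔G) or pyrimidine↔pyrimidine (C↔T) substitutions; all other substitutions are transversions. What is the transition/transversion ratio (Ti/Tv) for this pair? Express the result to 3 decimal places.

3.000

Differing sites — 4:G/A (Ti); 5:G/C (Tv); 7:T/C (Ti); 8:G/T (Tv); 16:G/A (Ti); 17:A/G (Ti); 18:C/T (Ti); 25:A/G (Ti).
Of the 8 differences, 6 transitions and 2 transversions, so Ti/Tv = 6/2 = 3.000.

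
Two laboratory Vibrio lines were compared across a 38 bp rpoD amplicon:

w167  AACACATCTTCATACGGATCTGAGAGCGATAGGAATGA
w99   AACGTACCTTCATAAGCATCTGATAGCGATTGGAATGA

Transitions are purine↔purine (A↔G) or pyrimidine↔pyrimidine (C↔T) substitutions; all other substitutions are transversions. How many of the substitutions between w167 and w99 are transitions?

3

Differing sites — 4:A/G (Ti); 5:C/T (Ti); 7:T/C (Ti); 15:C/A (Tv); 17:G/C (Tv); 24:G/T (Tv); 31:A/T (Tv).
Of the 7 differences, 3 transitions and 4 transversions, so the answer is 3.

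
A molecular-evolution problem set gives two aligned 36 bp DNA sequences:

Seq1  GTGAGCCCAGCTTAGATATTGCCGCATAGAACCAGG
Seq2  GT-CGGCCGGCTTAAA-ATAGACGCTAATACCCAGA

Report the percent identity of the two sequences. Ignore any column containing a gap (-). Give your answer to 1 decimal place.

67.6%

Excluding the 2 gap columns leaves 34 comparable sites.
Differing sites — 4:A/C; 6:C/G; 9:A/G; 15:G/A; 20:T/A; 22:C/A; 26:A/T; 27:T/A; 29:G/T; 31:A/C; 36:G/A.
23 of the 34 comparable sites match, so the percent identity is 23/34 × 100 = 67.6%.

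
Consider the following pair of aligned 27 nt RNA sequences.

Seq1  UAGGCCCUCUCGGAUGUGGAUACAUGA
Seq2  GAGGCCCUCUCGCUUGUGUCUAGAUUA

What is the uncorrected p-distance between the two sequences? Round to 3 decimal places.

0.259

The sequences differ at positions 1 (U/G), 13 (G/C), 14 (A/U), 19 (G/U), 20 (A/C), 23 (C/G), 26 (G/U).
There are 7 differences over 27 sites, so p = 7/27 = 0.259.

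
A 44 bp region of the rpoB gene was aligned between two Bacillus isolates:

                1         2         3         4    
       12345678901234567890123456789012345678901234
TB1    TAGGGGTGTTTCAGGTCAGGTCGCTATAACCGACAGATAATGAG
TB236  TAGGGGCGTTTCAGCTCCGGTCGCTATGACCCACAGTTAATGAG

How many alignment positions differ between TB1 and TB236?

Differing sites — 7:T/C; 15:G/C; 18:A/C; 28:A/G; 32:G/C; 37:A/T.
That gives 6 mismatches out of 44 aligned sites, so the Hamming distance is 6.

6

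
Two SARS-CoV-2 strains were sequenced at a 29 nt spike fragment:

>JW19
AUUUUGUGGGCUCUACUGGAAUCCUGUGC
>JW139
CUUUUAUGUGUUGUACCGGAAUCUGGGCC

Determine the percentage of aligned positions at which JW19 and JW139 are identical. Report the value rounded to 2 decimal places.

Mismatches occur at site 1 (A/C), site 6 (G/A), site 9 (G/U), site 11 (C/U), site 13 (C/G), site 17 (U/C), site 24 (C/U), site 25 (U/G), site 27 (U/G), site 28 (G/C).
19 of the 29 sites match, so the percent identity is 19/29 × 100 = 65.52%.

65.52%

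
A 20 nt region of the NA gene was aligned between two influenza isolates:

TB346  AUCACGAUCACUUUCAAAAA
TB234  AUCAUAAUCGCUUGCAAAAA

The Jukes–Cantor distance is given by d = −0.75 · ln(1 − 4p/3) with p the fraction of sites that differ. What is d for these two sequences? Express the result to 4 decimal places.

0.2326

Differing sites — 5:C/U; 6:G/A; 10:A/G; 14:U/G.
p = 4/20 = 0.200000.
d = −0.75 · ln(1 − (4/3)·0.200000) = −0.75 · ln(0.733333) = −0.75 · (-0.310155) = 0.2326.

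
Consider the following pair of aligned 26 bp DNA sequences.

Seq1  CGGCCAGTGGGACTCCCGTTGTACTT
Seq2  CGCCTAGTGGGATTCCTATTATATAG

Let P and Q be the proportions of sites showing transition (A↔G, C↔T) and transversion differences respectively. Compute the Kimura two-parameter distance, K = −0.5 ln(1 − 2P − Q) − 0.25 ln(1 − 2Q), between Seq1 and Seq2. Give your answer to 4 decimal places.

Mismatches occur at site 3 (G/C, transversion), site 5 (C/T, transition), site 13 (C/T, transition), site 17 (C/T, transition), site 18 (G/A, transition), site 21 (G/A, transition), site 24 (C/T, transition), site 25 (T/A, transversion), site 26 (T/G, transversion).
Of the 9 differences, 6 transitions and 3 transversions over 26 sites: P = 6/26 = 0.230769, Q = 3/26 = 0.115385.
d = −0.5·ln(0.423077) − 0.25·ln(0.769230) = −0.5·(-0.860201) − 0.25·(-0.262365) = 0.4957.

0.4957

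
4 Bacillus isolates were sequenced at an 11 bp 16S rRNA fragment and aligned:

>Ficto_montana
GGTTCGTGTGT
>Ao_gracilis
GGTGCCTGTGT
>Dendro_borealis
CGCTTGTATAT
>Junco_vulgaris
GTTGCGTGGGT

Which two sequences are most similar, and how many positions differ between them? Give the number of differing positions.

2

Pairwise Hamming distances:
  Ficto_montana vs Ao_gracilis: 2
  Ficto_montana vs Dendro_borealis: 5
  Ficto_montana vs Junco_vulgaris: 3
  Ao_gracilis vs Dendro_borealis: 7
  Ao_gracilis vs Junco_vulgaris: 3
  Dendro_borealis vs Junco_vulgaris: 8
The smallest is 2, between Ficto_montana and Ao_gracilis.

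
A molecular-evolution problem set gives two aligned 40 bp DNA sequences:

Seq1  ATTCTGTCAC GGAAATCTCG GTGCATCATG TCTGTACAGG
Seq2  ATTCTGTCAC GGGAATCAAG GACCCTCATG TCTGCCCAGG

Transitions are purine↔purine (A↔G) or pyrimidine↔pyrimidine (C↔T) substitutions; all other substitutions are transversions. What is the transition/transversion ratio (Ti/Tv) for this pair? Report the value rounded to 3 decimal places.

0.333

Differing sites — 13:A/G (Ti); 18:T/A (Tv); 19:C/A (Tv); 22:T/A (Tv); 23:G/C (Tv); 25:A/C (Tv); 35:T/C (Ti); 36:A/C (Tv).
Of the 8 differences, 2 transitions and 6 transversions, so Ti/Tv = 2/6 = 0.333.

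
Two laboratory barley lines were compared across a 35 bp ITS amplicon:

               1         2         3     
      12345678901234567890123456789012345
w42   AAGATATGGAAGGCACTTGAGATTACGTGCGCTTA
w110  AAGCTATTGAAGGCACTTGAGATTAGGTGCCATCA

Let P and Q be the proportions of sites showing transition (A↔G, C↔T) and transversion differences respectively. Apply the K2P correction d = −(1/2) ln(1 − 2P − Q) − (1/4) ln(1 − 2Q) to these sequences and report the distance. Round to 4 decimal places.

0.1957

Differing sites — 4:A/C (Tv); 8:G/T (Tv); 26:C/G (Tv); 31:G/C (Tv); 32:C/A (Tv); 34:T/C (Ti).
Of the 6 differences, 1 transition and 5 transversions over 35 sites: P = 1/35 = 0.028571, Q = 5/35 = 0.142857.
d = −0.5·ln(0.800001) − 0.25·ln(0.714286) = −0.5·(-0.223142) − 0.25·(-0.336472) = 0.1957.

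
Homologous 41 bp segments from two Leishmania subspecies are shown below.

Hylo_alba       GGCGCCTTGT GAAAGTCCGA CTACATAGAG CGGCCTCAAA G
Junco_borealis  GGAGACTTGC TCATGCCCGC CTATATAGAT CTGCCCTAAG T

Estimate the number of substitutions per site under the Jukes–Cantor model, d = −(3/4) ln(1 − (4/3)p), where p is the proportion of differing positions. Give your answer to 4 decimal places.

The sequences differ at positions 3 (C/A), 5 (C/A), 10 (T/C), 11 (G/T), 12 (A/C), 14 (A/T), 16 (T/C), 20 (A/C), 24 (C/T), 30 (G/T), 32 (G/T), 36 (T/C), 37 (C/T), 40 (A/G), 41 (G/T).
p = 15/41 = 0.365854.
d = −0.75 · ln(1 − (4/3)·0.365854) = −0.75 · ln(0.512195) = −0.75 · (-0.669050) = 0.5018.

0.5018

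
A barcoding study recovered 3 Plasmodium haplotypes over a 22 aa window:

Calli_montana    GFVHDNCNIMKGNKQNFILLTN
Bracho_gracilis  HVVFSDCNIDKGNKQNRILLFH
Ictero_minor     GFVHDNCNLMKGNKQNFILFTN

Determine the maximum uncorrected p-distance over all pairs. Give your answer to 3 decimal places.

0.500

Pairwise Hamming distances:
  Calli_montana vs Bracho_gracilis: 9
  Calli_montana vs Ictero_minor: 2
  Bracho_gracilis vs Ictero_minor: 11
The largest is 11 mismatches, between Bracho_gracilis and Ictero_minor; p = 11/22 = 0.500.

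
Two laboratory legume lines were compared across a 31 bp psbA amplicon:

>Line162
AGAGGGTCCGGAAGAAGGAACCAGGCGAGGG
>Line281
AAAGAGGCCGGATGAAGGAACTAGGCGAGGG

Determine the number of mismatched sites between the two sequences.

5

Differing sites — 2:G/A; 5:G/A; 7:T/G; 13:A/T; 22:C/T.
That gives 5 mismatches out of 31 aligned sites, so the Hamming distance is 5.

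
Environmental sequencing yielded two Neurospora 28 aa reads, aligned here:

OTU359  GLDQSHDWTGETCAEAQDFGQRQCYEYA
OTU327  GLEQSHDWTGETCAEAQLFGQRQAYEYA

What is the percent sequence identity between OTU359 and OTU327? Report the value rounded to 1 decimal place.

Differing sites — 3:D/E; 18:D/L; 24:C/A.
25 of the 28 sites match, so the percent identity is 25/28 × 100 = 89.3%.

89.3%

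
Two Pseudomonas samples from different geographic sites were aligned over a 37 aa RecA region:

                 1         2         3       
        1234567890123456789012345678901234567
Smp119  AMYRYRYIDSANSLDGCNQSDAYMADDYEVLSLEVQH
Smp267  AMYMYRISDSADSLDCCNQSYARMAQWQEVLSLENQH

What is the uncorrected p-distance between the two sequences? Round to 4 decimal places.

Mismatches occur at site 4 (R↔M), site 7 (Y↔I), site 8 (I↔S), site 12 (N↔D), site 16 (G↔C), site 21 (D↔Y), site 23 (Y↔R), site 26 (D↔Q), site 27 (D↔W), site 28 (Y↔Q), site 35 (V↔N).
There are 11 differences over 37 sites, so p = 11/37 = 0.2973.

0.2973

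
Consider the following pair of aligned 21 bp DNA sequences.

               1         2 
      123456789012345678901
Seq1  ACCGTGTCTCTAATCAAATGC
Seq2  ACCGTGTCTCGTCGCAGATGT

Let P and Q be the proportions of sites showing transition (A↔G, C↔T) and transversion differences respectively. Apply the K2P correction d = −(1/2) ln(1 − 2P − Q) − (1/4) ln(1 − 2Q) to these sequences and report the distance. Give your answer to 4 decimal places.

Mismatches occur at site 11 (T/G, transversion), site 12 (A/T, transversion), site 13 (A/C, transversion), site 14 (T/G, transversion), site 17 (A/G, transition), site 21 (C/T, transition).
Of the 6 differences, 2 transitions and 4 transversions over 21 sites: P = 2/21 = 0.095238, Q = 4/21 = 0.190476.
d = −0.5·ln(0.619048) − 0.25·ln(0.619048) = −0.5·(-0.479572) − 0.25·(-0.479572) = 0.3597.

0.3597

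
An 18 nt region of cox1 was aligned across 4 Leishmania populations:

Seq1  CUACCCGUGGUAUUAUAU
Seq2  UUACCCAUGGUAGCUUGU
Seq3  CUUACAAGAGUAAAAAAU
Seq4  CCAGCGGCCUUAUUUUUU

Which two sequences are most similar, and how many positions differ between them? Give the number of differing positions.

Pairwise Hamming distances:
  Seq1 vs Seq2: 6
  Seq1 vs Seq3: 9
  Seq1 vs Seq4: 8
  Seq2 vs Seq3: 11
  Seq2 vs Seq4: 11
  Seq3 vs Seq4: 13
The smallest is 6, between Seq1 and Seq2.

6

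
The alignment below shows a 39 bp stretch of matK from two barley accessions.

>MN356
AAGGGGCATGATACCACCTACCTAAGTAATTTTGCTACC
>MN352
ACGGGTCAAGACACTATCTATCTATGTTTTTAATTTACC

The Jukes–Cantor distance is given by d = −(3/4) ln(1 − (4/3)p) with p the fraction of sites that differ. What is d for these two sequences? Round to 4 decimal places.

The sequences differ at positions 2 (A/C), 6 (G/T), 9 (T/A), 12 (T/C), 15 (C/T), 17 (C/T), 21 (C/T), 25 (A/T), 28 (A/T), 29 (A/T), 32 (T/A), 33 (T/A), 34 (G/T), 35 (C/T).
p = 14/39 = 0.358974.
d = −0.75 · ln(1 − (4/3)·0.358974) = −0.75 · ln(0.521368) = −0.75 · (-0.651299) = 0.4885.

0.4885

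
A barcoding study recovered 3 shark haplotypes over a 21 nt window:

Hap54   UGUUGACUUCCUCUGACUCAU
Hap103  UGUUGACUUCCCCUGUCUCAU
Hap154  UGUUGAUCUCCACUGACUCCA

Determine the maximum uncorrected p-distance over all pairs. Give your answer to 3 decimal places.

Pairwise Hamming distances:
  Hap54 vs Hap103: 2
  Hap54 vs Hap154: 5
  Hap103 vs Hap154: 6
The largest is 6 mismatches, between Hap103 and Hap154; p = 6/21 = 0.286.

0.286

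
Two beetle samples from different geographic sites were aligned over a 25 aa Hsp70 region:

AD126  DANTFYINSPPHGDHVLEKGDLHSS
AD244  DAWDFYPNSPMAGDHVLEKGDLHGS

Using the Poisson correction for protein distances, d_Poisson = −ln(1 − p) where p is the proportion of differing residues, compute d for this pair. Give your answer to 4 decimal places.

Mismatches occur at site 3 (N/W), site 4 (T/D), site 7 (I/P), site 11 (P/M), site 12 (H/A), site 24 (S/G).
p = 6/25 = 0.240000.
d = −ln(1 − 0.240000) = −ln(0.760000) = 0.2744.

0.2744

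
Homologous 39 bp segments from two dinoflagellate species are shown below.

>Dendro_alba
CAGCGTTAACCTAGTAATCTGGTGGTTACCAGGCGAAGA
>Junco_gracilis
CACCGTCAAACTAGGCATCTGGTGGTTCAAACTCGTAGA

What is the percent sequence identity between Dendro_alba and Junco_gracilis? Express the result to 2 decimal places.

71.79%

Mismatches occur at site 3 (G↔C), site 7 (T↔C), site 10 (C↔A), site 15 (T↔G), site 16 (A↔C), site 28 (A↔C), site 29 (C↔A), site 30 (C↔A), site 32 (G↔C), site 33 (G↔T), site 36 (A↔T).
28 of the 39 sites match, so the percent identity is 28/39 × 100 = 71.79%.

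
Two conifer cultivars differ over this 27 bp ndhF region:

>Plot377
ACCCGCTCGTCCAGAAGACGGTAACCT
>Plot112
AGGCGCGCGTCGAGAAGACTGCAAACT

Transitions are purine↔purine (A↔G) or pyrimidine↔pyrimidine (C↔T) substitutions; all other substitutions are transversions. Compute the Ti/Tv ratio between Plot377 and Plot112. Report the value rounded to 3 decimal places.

Differing sites — 2:C/G (Tv); 3:C/G (Tv); 7:T/G (Tv); 12:C/G (Tv); 20:G/T (Tv); 22:T/C (Ti); 25:C/A (Tv).
Of the 7 differences, 1 transition and 6 transversions, so Ti/Tv = 1/6 = 0.167.

0.167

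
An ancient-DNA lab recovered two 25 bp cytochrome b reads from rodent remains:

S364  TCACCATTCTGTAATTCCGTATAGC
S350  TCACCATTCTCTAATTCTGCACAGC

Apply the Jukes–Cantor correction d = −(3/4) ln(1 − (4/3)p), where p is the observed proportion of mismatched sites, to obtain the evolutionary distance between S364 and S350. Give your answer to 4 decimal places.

Mismatches occur at site 11 (G→C), site 18 (C→T), site 20 (T→C), site 22 (T→C).
p = 4/25 = 0.160000.
d = −0.75 · ln(1 − (4/3)·0.160000) = −0.75 · ln(0.786667) = −0.75 · (-0.239950) = 0.1800.

0.1800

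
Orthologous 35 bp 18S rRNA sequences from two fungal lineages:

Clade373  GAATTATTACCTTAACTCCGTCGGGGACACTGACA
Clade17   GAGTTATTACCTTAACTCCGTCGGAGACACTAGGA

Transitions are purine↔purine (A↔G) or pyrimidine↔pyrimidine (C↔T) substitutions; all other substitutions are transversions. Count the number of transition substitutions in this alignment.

The sequences differ at positions 3 (A/G, transition), 25 (G/A, transition), 32 (G/A, transition), 33 (A/G, transition), 34 (C/G, transversion).
Of the 5 differences, 4 transitions and 1 transversion, so the answer is 4.

4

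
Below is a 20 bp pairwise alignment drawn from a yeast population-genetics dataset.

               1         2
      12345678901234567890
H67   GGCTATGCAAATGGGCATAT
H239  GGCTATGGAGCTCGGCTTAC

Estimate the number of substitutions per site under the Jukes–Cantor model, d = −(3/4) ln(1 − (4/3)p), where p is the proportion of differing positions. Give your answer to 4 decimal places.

The sequences differ at positions 8 (C/G), 10 (A/G), 11 (A/C), 13 (G/C), 17 (A/T), 20 (T/C).
p = 6/20 = 0.300000.
d = −0.75 · ln(1 − (4/3)·0.300000) = −0.75 · ln(0.600000) = −0.75 · (-0.510826) = 0.3831.

0.3831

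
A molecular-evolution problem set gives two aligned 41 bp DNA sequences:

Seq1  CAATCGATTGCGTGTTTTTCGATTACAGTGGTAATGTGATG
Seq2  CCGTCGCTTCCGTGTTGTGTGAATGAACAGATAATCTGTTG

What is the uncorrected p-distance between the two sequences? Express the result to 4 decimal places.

0.3659

Mismatches occur at site 2 (A↔C), site 3 (A↔G), site 7 (A↔C), site 10 (G↔C), site 17 (T↔G), site 19 (T↔G), site 20 (C↔T), site 23 (T↔A), site 25 (A↔G), site 26 (C↔A), site 28 (G↔C), site 29 (T↔A), site 31 (G↔A), site 36 (G↔C), site 39 (A↔T).
There are 15 differences over 41 sites, so p = 15/41 = 0.3659.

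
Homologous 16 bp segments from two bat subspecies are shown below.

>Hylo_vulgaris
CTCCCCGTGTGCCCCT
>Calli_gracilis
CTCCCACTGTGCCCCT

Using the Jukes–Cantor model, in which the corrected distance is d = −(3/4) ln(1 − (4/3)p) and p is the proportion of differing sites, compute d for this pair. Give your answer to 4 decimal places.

0.1367

The sequences differ at positions 6 (C/A), 7 (G/C).
p = 2/16 = 0.125000.
d = −0.75 · ln(1 − (4/3)·0.125000) = −0.75 · ln(0.833333) = −0.75 · (-0.182322) = 0.1367.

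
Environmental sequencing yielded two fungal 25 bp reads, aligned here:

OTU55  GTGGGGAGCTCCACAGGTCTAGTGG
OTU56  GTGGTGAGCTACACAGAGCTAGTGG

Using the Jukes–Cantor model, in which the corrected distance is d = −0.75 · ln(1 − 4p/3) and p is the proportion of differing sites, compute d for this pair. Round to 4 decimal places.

The sequences differ at positions 5 (G/T), 11 (C/A), 17 (G/A), 18 (T/G).
p = 4/25 = 0.160000.
d = −0.75 · ln(1 − (4/3)·0.160000) = −0.75 · ln(0.786667) = −0.75 · (-0.239950) = 0.1800.

0.1800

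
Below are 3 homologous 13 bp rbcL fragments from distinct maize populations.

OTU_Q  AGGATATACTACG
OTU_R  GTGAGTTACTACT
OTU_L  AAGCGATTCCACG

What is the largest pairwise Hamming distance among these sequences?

7

Pairwise Hamming distances:
  OTU_Q vs OTU_R: 5
  OTU_Q vs OTU_L: 5
  OTU_R vs OTU_L: 7
The largest is 7, between OTU_R and OTU_L.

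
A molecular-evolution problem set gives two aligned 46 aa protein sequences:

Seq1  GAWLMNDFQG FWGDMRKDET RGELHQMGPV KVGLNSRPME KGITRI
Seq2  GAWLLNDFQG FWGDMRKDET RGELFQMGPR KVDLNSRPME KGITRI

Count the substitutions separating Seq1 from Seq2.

Differing sites — 5:M/L; 25:H/F; 30:V/R; 33:G/D.
That gives 4 mismatches out of 46 aligned sites, so the Hamming distance is 4.

4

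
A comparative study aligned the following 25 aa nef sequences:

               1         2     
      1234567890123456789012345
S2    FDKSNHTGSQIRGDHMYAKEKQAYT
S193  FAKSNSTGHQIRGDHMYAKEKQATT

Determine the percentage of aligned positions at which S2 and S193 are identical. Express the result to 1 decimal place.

84.0%

Differing sites — 2:D/A; 6:H/S; 9:S/H; 24:Y/T.
21 of the 25 sites match, so the percent identity is 21/25 × 100 = 84.0%.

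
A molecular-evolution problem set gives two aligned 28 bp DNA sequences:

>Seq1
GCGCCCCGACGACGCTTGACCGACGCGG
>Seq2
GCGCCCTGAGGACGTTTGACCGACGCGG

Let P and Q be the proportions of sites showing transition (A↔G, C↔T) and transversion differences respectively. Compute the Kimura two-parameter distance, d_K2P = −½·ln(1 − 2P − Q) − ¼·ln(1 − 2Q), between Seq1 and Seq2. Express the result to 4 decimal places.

0.1169

Differing sites — 7:C/T (Ti); 10:C/G (Tv); 15:C/T (Ti).
Of the 3 differences, 2 transitions and 1 transversion over 28 sites: P = 2/28 = 0.071429, Q = 1/28 = 0.035714.
d = −0.5·ln(0.821428) − 0.25·ln(0.928572) = −0.5·(-0.196711) − 0.25·(-0.074107) = 0.1169.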